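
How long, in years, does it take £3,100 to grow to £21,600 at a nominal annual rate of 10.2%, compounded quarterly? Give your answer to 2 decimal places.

Periodic rate i = 0.102/4 = 0.0255.
n = ln(21600/3100) / ln(1+0.0255) = ln(6.96774) / 0.025180 = 77.0956 quarters
= 77.0956/4 years

19.27 years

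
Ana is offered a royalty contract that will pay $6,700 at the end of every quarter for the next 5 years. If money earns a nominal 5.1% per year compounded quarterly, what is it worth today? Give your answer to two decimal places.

$117,622.25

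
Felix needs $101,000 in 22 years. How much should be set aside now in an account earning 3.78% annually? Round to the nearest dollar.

$44,650

Discount factor = (1+0.0378)^(−22) = 0.442078; PV = 101,000 × 0.442078 = 44,649.9230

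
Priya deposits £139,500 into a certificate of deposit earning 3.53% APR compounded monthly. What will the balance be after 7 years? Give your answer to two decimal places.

Periodic rate i = 0.0353/12 = 0.00294167; n = 7 × 12 = 84 periods.
FV = PV·(1+i)^n = 139,500 × 1.279843 = 178,538.0725

£178,538.07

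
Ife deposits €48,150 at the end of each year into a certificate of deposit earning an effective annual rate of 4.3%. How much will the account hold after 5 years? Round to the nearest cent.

€262,364.10

FV = 48150 × [(1+0.043)^5 − 1] / 0.043 = 48150 × 5.448891 = 262,364.0994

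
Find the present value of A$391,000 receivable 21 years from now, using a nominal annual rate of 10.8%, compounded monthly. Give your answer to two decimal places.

A$40,888.66

Periodic rate i = 0.108/12 = 0.009; n = 21 × 12 = 252 periods.
Discount factor = (1+0.009)^(−252) = 0.104575; PV = 391,000 × 0.104575 = 40,888.6588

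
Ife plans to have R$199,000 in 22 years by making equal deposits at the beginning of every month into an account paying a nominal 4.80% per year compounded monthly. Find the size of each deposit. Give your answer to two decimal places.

i = 0.048/12 = 0.004 per month; n = 22·12 = 264.
PMT = 199000 / ( [(1+0.004)^264 − 1] / 0.004 × (1+i) ) = 199000 / 469.068650 = 424.2449

R$424.24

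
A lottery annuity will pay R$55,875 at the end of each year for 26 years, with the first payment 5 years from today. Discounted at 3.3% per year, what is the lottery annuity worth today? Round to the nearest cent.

Value one period before first payment (t=4): 55875 × [1 − (1+0.033)^(−26)] / 0.033 = 55875 × 17.275032 = 965,242.4008
Discount back 4 years: 965,242.4008 × (1+0.033)^(−4) = 965,242.4008 × 0.878211 = 847,686.1844

R$847,686.18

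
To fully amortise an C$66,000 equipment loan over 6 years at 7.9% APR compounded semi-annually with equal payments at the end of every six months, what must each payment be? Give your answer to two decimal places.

C$7,012.06

Periodic rate i = 0.079/2 = 0.0395; n = 6 × 2 = 12 periods.
Annuity-PV factor = 9.412360; PMT = 66000 / 9.412360 = 7,012.0565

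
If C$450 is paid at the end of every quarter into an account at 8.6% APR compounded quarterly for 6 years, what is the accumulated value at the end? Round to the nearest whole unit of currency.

With 4 periods per year: i = 0.0215, n = 24.
FV = 450 × [(1+0.0215)^24 − 1] / 0.0215 = 450 × 30.984935 = 13,943.2209

C$13,943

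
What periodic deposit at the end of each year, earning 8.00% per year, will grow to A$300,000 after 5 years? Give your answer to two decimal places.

FV-annuity factor = 5.866601; PMT = 300000 / 5.866601 = 51,136.9364

A$51,136.94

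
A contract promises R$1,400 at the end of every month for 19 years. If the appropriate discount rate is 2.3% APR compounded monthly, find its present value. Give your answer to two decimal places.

R$258,397.39

i = 0.023/12 = 0.00191667 per month; n = 19·12 = 228.
PV = 1400 × [1 − (1+0.00191667)^(−228)] / 0.00191667 = 1400 × 184.569563 = 258,397.3887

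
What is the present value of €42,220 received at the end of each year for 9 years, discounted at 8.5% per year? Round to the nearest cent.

Annuity factor a(9|0.085) = 6.119063; PV = 42220 × 6.119063 = 258,346.8248

€258,346.82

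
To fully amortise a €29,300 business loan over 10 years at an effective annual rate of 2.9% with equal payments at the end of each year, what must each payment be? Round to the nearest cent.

PMT = 29300 / ( [1 − (1+0.029)^(−10)] / 0.029 ) = 29300 / 8.573902 = 3,417.3474

€3,417.35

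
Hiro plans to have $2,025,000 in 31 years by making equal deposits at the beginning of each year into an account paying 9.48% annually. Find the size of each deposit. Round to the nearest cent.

$11,260.31

FV-annuity factor × (1+i) = 179.835157; PMT = 2.025e+06 / 179.835157 = 11,260.3121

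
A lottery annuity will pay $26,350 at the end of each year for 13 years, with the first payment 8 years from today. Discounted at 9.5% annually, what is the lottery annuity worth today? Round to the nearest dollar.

Value one period before first payment (t=7): 26350 × [1 − (1+0.095)^(−13)] / 0.095 = 26350 × 7.291178 = 192,122.5280
PV₀ = 192,122.5280 / (1+0.095)^7 = 192,122.5280 / 1.887552 = 101,783.9869

$101,784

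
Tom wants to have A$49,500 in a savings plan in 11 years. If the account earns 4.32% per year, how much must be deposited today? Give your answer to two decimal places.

PV = 49,500 / (1 + 0.0432)^11 = 49,500 / 1.592368 = 31,085.7848

A$31,085.78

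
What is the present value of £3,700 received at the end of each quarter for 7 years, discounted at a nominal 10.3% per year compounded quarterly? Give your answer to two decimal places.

£73,177.53

i = 0.103/4 = 0.02575 per quarter; n = 7·4 = 28.
PV = 3700 × [1 − (1+0.02575)^(−28)] / 0.02575 = 3700 × 19.777709 = 73,177.5250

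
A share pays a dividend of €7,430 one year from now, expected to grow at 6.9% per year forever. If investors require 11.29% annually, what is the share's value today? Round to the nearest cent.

€169,248.29

PV = PMT / (i − g) = 7430 / (0.1129 − 0.069) = 7430 / 0.043900 = 169,248.2916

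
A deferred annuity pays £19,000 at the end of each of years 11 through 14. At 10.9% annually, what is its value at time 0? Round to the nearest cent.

£20,992.79

PV at t=10 (ordinary 4-year annuity): 19000 × a(4|0.109) = 19000 × 3.109081 = 59,072.5452
Discount back 10 years: 59,072.5452 × (1+0.109)^(−10) = 59,072.5452 × 0.355373 = 20,992.7929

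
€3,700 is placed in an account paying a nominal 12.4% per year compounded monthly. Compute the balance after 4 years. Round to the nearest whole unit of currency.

€6,060

i = 0.124/12 = 0.0103333 per month; n = 4·12 = 48.
3,700 × (1+0.0103333)^48 = 3,700 × 1.637965 = 6,060.4719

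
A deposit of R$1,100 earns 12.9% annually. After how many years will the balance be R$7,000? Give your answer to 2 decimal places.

15.25 years

(1+i)^n = 7000/1100 = 6.36364, so n = ln 6.36364 / ln 1.129 = 15.2523 years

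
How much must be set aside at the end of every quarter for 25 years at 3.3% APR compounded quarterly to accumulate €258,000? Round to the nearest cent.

€1,670.50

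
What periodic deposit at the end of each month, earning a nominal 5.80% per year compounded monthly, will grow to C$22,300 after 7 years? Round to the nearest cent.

With 12 periods per year: i = 0.00483333, n = 84.
PMT = 22300 / ( [(1+0.00483333)^84 − 1] / 0.00483333 ) = 22300 / 103.310785 = 215.8536

C$215.85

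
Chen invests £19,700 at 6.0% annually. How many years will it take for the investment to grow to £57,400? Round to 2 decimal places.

18.35 years

(1+i)^n = 57400/19700 = 2.91371, so n = ln 2.91371 / ln 1.06 = 18.3533 years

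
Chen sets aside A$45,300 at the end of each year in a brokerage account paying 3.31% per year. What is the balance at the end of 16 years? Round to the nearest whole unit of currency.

A$935,768

FV = 45300 × [(1+0.0331)^16 − 1] / 0.0331 = 45300 × 20.657120 = 935,767.5501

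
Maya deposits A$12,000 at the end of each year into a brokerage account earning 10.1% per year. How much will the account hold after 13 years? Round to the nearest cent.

A$296,232.96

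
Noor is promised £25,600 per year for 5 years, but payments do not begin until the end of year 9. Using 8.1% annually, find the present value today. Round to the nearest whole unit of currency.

£54,671

Value one period before first payment (t=8): 25600 × [1 − (1+0.081)^(−5)] / 0.081 = 25600 × 3.982209 = 101,944.5468
PV₀ = 101,944.5468 / (1+0.081)^8 = 101,944.5468 / 1.864685 = 54,671.1800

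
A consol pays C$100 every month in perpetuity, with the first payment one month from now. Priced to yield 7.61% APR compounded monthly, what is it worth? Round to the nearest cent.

C$15,768.73

Periodic rate i = 0.0761/12 = 0.00634167.
PV = PMT / i = 100 / 0.00634167 = 15,768.7254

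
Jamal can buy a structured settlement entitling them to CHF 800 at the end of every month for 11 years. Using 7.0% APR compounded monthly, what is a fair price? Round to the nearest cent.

CHF 73,501.71

With 12 periods per year: i = 0.00583333, n = 132.
PV = 800 × [1 − (1+0.00583333)^(−132)] / 0.00583333 = 800 × 91.877134 = 73,501.7072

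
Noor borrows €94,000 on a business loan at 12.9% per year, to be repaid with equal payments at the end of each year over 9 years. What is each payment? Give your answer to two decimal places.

PMT = 94000 / ( [1 − (1+0.129)^(−9)] / 0.129 ) = 94000 / 5.150791 = 18,249.6225

€18,249.62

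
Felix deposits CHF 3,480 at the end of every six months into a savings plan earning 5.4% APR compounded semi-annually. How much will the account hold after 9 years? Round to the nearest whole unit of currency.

With 2 periods per year: i = 0.027, n = 18.
FV = 3480 × [(1+0.027)^18 − 1] / 0.027 = 3480 × 22.790927 = 79,312.4244

CHF 79,312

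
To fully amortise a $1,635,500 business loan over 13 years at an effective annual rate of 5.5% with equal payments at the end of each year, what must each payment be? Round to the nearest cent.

$179,388.61

PMT = 1.6355e+06 / ( [1 − (1+0.055)^(−13)] / 0.055 ) = 1.6355e+06 / 9.117079 = 179,388.6051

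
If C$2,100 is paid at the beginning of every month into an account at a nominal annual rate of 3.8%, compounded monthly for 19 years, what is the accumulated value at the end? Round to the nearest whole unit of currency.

Periodic rate i = 0.038/12 = 0.00316667; n = 19 × 12 = 228 periods.
FV = 2100 × [(1+0.00316667)^228 − 1] / 0.00316667 × (1+i) = 2100 × 334.592796 = 702,644.8711
(annuity-due: payments at period start, so ×(1+i).)

C$702,645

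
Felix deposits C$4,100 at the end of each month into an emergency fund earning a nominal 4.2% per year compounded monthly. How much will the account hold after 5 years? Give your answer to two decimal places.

C$273,207.39

Periodic rate i = 0.042/12 = 0.0035; n = 5 × 12 = 60 periods.
FV = 4100 × [(1+0.0035)^60 − 1] / 0.0035 = 4100 × 66.635949 = 273,207.3907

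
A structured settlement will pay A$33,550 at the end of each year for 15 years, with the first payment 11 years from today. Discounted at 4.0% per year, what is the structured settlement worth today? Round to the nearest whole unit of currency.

Value one period before first payment (t=10): 33550 × [1 − (1+0.04)^(−15)] / 0.04 = 33550 × 11.118387 = 373,021.8983
Discount back 10 years: 373,021.8983 × (1+0.04)^(−10) = 373,021.8983 × 0.675564 = 252,000.2287

A$252,000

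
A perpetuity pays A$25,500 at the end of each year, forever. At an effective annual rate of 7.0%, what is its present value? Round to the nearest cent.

A$364,285.71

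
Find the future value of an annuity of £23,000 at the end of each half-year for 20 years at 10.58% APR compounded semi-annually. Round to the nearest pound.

£2,983,100

i = 0.1058/2 = 0.0529 per half-year; n = 20·2 = 40.
Accumulation factor s(40|0.0529) = 129.700017; FV = 23000 × 129.700017 = 2,983,100.3869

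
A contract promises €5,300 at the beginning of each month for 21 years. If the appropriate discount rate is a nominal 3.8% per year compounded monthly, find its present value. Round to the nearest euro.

i = 0.038/12 = 0.00316667 per month; n = 21·12 = 252.
PV = PMT · [1 − (1+i)^(−n)] / i × (1+i) = 5300 · 173.981873 = 922,103.9294
(Beginning-of-period payments → annuity-due factor ×(1+i).)

€922,104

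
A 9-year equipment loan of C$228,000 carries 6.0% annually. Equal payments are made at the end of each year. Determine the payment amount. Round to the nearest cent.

C$33,521.07

PMT = 228000 / ( [1 − (1+0.06)^(−9)] / 0.06 ) = 228000 / 6.801692 = 33,521.0696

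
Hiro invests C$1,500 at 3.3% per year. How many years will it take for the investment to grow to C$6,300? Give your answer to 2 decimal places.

44.20 years

n = ln(6300/1500) / ln(1+0.033) = ln(4.20000) / 0.032467 = 44.2011 years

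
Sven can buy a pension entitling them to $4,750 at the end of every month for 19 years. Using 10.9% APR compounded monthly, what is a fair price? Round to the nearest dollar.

$456,395

i = 0.109/12 = 0.00908333 per month; n = 19·12 = 228.
PV = 4750 × [1 − (1+0.00908333)^(−228)] / 0.00908333 = 4750 × 96.083257 = 456,395.4728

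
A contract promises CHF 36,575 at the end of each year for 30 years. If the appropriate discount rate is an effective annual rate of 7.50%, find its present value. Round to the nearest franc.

Annuity factor a(30|0.075) = 11.810386; PV = 36575 × 11.810386 = 431,964.8777

CHF 431,965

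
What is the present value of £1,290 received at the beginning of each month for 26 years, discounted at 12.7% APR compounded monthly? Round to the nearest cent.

£118,566.22

With 12 periods per year: i = 0.0105833, n = 312.
PV = PMT · [1 − (1+i)^(−n)] / i × (1+i) = 1290 · 91.911801 = 118,566.2233
Payments are at the start of each period, so multiply by (1+i).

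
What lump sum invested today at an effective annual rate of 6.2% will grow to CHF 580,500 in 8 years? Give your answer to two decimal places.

CHF 358,761.71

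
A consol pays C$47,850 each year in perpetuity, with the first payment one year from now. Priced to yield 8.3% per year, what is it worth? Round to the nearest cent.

C$576,506.02

PV = PMT / i = 47850 / 0.083 = 576,506.0241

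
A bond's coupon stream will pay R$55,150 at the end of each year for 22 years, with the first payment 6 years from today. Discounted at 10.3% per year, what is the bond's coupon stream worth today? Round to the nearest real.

R$290,021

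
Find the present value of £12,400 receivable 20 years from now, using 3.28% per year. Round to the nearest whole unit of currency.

PV = 12,400 / (1 + 0.0328)^20 = 12,400 / 1.906885 = 6,502.7506

£6,503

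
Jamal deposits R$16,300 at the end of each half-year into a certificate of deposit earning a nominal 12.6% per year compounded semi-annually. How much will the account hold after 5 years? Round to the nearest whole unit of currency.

R$217,898

Periodic rate i = 0.126/2 = 0.063; n = 5 × 2 = 10 periods.
Accumulation factor s(10|0.063) = 13.367976; FV = 16300 × 13.367976 = 217,898.0041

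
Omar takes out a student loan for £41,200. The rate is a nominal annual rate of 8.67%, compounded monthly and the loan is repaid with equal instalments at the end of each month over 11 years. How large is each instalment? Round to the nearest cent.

£485.31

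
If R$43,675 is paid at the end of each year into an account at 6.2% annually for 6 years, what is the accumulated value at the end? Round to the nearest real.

R$306,186

FV = PMT · [(1+i)^n − 1] / i = 43675 · 7.010544 = 306,185.5308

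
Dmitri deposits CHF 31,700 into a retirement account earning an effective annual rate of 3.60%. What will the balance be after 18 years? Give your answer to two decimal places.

CHF 59,914.90

FV = 31,700 × (1 + 0.036)^18 = 59,914.9029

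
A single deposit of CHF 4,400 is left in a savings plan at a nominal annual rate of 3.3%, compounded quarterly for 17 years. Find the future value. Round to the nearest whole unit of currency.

CHF 7,693

With 4 periods per year: i = 0.00825, n = 68.
FV = PV·(1+i)^n = 4,400 × 1.748396 = 7,692.9403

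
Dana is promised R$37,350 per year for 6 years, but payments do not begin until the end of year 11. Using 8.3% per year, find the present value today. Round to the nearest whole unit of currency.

PV at t=10 (ordinary 6-year annuity): 37350 × a(6|0.083) = 37350 × 4.581107 = 171,104.3285
PV₀ = 171,104.3285 / (1+0.083)^10 = 171,104.3285 / 2.219650 = 77,086.1632

R$77,086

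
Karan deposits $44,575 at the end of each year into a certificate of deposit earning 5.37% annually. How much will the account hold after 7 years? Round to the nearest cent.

FV = PMT · [(1+i)^n − 1] / i = 44575 · 8.234227 = 367,040.6607

$367,040.66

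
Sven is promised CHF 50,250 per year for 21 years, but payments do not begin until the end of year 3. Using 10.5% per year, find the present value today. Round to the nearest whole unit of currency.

PV at t=2 (ordinary 21-year annuity): 50250 × a(21|0.105) = 50250 × 8.353764 = 419,776.6271
Discount back 2 years: 419,776.6271 × (1+0.105)^(−2) = 419,776.6271 × 0.818984 = 343,790.3622

CHF 343,790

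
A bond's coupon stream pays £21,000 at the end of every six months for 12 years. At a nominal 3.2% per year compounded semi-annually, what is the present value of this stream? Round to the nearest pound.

£415,793

With 2 periods per year: i = 0.016, n = 24.
Annuity factor a(24|0.016) = 19.799690; PV = 21000 × 19.799690 = 415,793.4928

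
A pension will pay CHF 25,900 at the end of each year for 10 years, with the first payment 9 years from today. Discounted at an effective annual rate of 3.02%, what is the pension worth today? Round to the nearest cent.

CHF 173,957.67

Value one period before first payment (t=8): 25900 × [1 − (1+0.0302)^(−10)] / 0.0302 = 25900 × 8.521503 = 220,706.9236
Discount back 8 years: 220,706.9236 × (1+0.0302)^(−8) = 220,706.9236 × 0.788184 = 173,957.6743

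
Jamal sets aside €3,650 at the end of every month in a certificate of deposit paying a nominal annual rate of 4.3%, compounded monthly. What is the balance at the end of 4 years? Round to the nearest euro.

€190,798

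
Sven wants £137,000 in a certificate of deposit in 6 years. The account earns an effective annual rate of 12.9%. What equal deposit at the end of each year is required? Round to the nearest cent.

£16,502.61

FV-annuity factor = 8.301718; PMT = 137000 / 8.301718 = 16,502.6091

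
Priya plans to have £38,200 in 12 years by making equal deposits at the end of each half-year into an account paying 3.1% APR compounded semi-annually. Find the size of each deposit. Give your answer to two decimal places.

£1,326.09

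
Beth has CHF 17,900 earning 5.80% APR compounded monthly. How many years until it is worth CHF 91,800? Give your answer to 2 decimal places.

28.25 years

Periodic rate i = 0.058/12 = 0.00483333.
(1+i)^n = 91800/17900 = 5.12849, so n = ln 5.12849 / ln 1.00483 = 339.0536 months
= 339.0536/12 years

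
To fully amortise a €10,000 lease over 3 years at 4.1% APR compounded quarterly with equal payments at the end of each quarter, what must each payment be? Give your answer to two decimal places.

Periodic rate i = 0.041/4 = 0.01025; n = 3 × 4 = 12 periods.
Annuity-PV factor = 11.237320; PMT = 10000 / 11.237320 = 889.8919

€889.89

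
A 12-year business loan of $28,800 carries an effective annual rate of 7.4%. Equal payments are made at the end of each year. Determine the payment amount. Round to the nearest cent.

Annuity-PV factor = 7.776090; PMT = 28800 / 7.776090 = 3,703.6608

$3,703.66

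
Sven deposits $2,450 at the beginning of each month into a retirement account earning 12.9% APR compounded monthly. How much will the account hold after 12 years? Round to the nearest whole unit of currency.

$843,883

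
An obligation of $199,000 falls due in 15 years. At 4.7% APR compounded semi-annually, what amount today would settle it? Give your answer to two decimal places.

$99,132.87

Periodic rate i = 0.047/2 = 0.0235; n = 15 × 2 = 30 periods.
Discount factor = (1+0.0235)^(−30) = 0.498155; PV = 199,000 × 0.498155 = 99,132.8670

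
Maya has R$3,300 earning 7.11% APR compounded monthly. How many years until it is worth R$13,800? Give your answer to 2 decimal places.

Periodic rate i = 0.0711/12 = 0.005925.
n = ln(13800/3300) / ln(1+0.005925) = ln(4.18182) / 0.005908 = 242.1908 months
= 242.1908/12 years

20.18 years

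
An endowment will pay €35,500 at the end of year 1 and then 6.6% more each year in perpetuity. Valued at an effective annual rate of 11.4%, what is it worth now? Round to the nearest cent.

PV = PMT / (i − g) = 35500 / (0.114 − 0.066) = 35500 / 0.048000 = 739,583.3333

€739,583.33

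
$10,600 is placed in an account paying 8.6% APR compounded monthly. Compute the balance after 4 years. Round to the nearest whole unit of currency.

$14,934

With 12 periods per year: i = 0.00716667, n = 48.
FV = 10,600 × (1 + 0.00716667)^48 = 14,933.8014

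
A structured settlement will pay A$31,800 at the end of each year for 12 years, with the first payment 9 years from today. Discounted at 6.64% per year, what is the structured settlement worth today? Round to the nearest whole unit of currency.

A$153,960

PV at t=8 (ordinary 12-year annuity): 31800 × a(12|0.0664) = 31800 × 8.097339 = 257,495.3785
Discount back 8 years: 257,495.3785 × (1+0.0664)^(−8) = 257,495.3785 × 0.597914 = 153,960.1578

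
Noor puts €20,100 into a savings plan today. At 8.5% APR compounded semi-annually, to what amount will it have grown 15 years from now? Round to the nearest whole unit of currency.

€70,061

i = 0.085/2 = 0.0425 per half-year; n = 15·2 = 30.
20,100 × (1+0.0425)^30 = 20,100 × 3.485635 = 70,061.2638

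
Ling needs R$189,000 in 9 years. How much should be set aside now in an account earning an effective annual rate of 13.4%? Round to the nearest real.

Discount factor = (1+0.134)^(−9) = 0.322465; PV = 189,000 × 0.322465 = 60,945.8745

R$60,946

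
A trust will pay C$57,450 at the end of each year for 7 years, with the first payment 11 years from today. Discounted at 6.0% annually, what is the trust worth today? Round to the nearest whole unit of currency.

C$179,082

PV at t=10 (ordinary 7-year annuity): 57450 × a(7|0.06) = 57450 × 5.582381 = 320,707.8137
Discount back 10 years: 320,707.8137 × (1+0.06)^(−10) = 320,707.8137 × 0.558395 = 179,081.5681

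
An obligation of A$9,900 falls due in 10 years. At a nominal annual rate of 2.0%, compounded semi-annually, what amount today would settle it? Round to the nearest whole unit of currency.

A$8,113

i = 0.02/2 = 0.01 per half-year; n = 10·2 = 20.
Discount factor = (1+0.01)^(−20) = 0.819544; PV = 9,900 × 0.819544 = 8,113.4903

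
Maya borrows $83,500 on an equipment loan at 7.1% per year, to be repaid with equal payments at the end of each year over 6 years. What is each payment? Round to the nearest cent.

$17,572.07

Annuity-PV factor = 4.751860; PMT = 83500 / 4.751860 = 17,572.0653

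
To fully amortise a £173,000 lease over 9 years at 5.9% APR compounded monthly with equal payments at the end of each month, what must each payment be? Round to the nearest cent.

£2,068.45

With 12 periods per year: i = 0.00491667, n = 108.
PMT = 173000 / ( [1 − (1+0.00491667)^(−108)] / 0.00491667 ) = 173000 / 83.637512 = 2,068.4499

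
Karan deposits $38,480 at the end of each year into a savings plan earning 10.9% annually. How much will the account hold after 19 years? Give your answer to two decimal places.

FV = PMT · [(1+i)^n − 1] / i = 38480 · 56.330451 = 2,167,595.7528

$2,167,595.75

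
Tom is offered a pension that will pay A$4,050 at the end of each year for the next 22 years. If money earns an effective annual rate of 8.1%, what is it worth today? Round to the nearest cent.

A$40,988.34

Annuity factor a(22|0.081) = 10.120578; PV = 4050 × 10.120578 = 40,988.3413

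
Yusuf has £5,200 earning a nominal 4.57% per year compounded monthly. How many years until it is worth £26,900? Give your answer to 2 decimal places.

36.03 years

Periodic rate i = 0.0457/12 = 0.00380833.
n = ln(26900/5200) / ln(1+0.00380833) = ln(5.17308) / 0.003801 = 432.3663 months
= 432.3663/12 years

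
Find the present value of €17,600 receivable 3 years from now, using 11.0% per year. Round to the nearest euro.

PV = 17,600 / (1 + 0.11)^3 = 17,600 / 1.367631 = 12,868.9683

€12,869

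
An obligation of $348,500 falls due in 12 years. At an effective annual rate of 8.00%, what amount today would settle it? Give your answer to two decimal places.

$138,394.14

PV = 348,500 / (1 + 0.08)^12 = 348,500 / 2.518170 = 138,394.1449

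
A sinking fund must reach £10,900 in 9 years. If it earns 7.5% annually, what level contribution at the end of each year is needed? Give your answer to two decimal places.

£891.26

FV-annuity factor = 12.229849; PMT = 10900 / 12.229849 = 891.2620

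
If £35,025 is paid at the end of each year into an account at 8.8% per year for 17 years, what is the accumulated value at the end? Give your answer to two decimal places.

£1,271,489.67

Accumulation factor s(17|0.088) = 36.302346; FV = 35025 × 36.302346 = 1,271,489.6727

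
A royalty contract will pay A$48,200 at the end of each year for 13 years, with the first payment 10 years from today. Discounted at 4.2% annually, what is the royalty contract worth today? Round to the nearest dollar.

A$328,277

Value one period before first payment (t=9): 48200 × [1 − (1+0.042)^(−13)] / 0.042 = 48200 × 9.862859 = 475,389.8042
Discount back 9 years: 475,389.8042 × (1+0.042)^(−9) = 475,389.8042 × 0.690543 = 328,276.9520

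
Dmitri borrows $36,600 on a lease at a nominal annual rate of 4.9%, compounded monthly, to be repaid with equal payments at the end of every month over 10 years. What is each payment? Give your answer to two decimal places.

With 12 periods per year: i = 0.00408333, n = 120.
Annuity-PV factor = 94.717245; PMT = 36600 / 94.717245 = 386.4133

$386.41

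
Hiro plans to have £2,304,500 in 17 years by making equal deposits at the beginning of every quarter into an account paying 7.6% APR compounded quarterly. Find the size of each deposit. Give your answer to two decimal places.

£16,550.73

Periodic rate i = 0.076/4 = 0.019; n = 17 × 4 = 68 periods.
PMT = 2.3045e+06 / ( [(1+0.019)^68 − 1] / 0.019 × (1+i) ) = 2.3045e+06 / 139.238605 = 16,550.7260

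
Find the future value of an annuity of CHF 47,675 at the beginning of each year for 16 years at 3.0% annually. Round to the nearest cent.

CHF 989,808.70

FV = 47675 × [(1+0.03)^16 − 1] / 0.03 × (1+i) = 47675 × 20.761588 = 989,808.6956
Payments are at the start of each period, so multiply by (1+i).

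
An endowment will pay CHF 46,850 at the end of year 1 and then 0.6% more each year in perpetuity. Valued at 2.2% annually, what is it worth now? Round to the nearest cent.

CHF 2,928,125.00

PV = D₁/(r − g) = 46850/(0.022 − 0.006) = 2,928,125.0000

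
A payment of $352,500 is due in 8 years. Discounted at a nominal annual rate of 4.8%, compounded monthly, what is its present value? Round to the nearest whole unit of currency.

$240,283

i = 0.048/12 = 0.004 per month; n = 8·12 = 96.
PV = FV·(1+i)^(−n) = 352,500 × 0.681653 = 240,282.8042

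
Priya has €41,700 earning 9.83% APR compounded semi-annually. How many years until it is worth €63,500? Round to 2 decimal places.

Periodic rate i = 0.0983/2 = 0.04915.
n = ln(63500/41700) / ln(1+0.04915) = ln(1.52278) / 0.047980 = 8.7648 half-years
= 8.7648/2 years

4.38 years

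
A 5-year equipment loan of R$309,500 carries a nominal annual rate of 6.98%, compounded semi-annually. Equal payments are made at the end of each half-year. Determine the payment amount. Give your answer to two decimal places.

i = 0.0698/2 = 0.0349 per half-year; n = 5·2 = 10.
PMT = 309500 / ( [1 − (1+0.0349)^(−10)] / 0.0349 ) = 309500 / 8.320799 = 37,195.9483

R$37,195.95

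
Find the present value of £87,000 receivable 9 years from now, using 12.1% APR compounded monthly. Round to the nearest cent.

i = 0.121/12 = 0.0100833 per month; n = 9·12 = 108.
PV = FV·(1+i)^(−n) = 87,000 × 0.338393 = 29,440.2228

£29,440.22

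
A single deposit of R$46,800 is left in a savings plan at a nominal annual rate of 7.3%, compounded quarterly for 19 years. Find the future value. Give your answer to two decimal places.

R$185,004.24

Periodic rate i = 0.073/4 = 0.01825; n = 19 × 4 = 76 periods.
46,800 × (1+0.01825)^76 = 46,800 × 3.953082 = 185,004.2387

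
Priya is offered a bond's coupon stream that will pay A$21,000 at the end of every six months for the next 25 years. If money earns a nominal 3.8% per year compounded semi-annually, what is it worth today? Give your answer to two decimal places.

A$673,985.96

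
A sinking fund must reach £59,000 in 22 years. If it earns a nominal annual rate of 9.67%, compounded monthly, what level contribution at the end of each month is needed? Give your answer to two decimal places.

£64.94

Periodic rate i = 0.0967/12 = 0.00805833; n = 22 × 12 = 264 periods.
FV-annuity factor = 908.595193; PMT = 59000 / 908.595193 = 64.9354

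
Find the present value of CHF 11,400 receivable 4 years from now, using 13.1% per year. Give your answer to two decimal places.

CHF 6,967.14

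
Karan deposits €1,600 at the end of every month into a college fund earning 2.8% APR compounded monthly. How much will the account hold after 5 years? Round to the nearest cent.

i = 0.028/12 = 0.00233333 per month; n = 5·12 = 60.
Accumulation factor s(60|0.00233333) = 64.322669; FV = 1600 × 64.322669 = 102,916.2705

€102,916.27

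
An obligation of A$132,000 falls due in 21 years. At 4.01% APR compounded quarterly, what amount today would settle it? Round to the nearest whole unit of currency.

A$57,105

i = 0.0401/4 = 0.010025 per quarter; n = 21·4 = 84.
PV = FV·(1+i)^(−n) = 132,000 × 0.432615 = 57,105.1867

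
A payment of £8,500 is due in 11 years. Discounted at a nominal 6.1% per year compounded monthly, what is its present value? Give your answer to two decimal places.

£4,352.57

With 12 periods per year: i = 0.00508333, n = 132.
PV = FV·(1+i)^(−n) = 8,500 × 0.512067 = 4,352.5673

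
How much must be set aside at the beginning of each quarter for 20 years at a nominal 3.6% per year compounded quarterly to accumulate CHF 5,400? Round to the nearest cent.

Periodic rate i = 0.036/4 = 0.009; n = 20 × 4 = 80 periods.
PMT = 5400 / ( [(1+0.009)^80 − 1] / 0.009 × (1+i) ) = 5400 / 117.473067 = 45.9680

CHF 45.97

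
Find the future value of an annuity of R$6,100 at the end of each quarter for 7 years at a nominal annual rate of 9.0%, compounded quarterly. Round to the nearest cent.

R$234,387.75

With 4 periods per year: i = 0.0225, n = 28.
Accumulation factor s(28|0.0225) = 38.424222; FV = 6100 × 38.424222 = 234,387.7529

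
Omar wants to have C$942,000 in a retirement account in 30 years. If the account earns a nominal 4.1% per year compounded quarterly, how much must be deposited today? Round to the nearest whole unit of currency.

With 4 periods per year: i = 0.01025, n = 120.
PV = 942,000 / (1 + 0.01025)^120 = 942,000 / 3.399876 = 277,068.9182

C$277,069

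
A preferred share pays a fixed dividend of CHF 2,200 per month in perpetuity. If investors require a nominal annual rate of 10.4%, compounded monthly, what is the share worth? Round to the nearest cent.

Periodic rate i = 0.104/12 = 0.00866667.
PV = C/r = 2200/0.00866667 = 253,846.1538

CHF 253,846.15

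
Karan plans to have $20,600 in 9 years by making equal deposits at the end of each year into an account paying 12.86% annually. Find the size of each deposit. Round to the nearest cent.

FV-annuity factor = 15.324347; PMT = 20600 / 15.324347 = 1,344.2661

$1,344.27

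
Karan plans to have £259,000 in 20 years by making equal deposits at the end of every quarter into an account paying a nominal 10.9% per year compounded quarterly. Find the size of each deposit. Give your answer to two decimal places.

£929.64

i = 0.109/4 = 0.02725 per quarter; n = 20·4 = 80.
FV-annuity factor = 278.603854; PMT = 259000 / 278.603854 = 929.6354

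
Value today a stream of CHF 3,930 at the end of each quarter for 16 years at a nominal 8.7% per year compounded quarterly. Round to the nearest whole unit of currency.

i = 0.087/4 = 0.02175 per quarter; n = 16·4 = 64.
PV = 3930 × [1 − (1+0.02175)^(−64)] / 0.02175 = 3930 × 34.376334 = 135,098.9909

CHF 135,099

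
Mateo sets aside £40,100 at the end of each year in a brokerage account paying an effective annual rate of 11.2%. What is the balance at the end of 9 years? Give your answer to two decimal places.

FV = PMT · [(1+i)^n − 1] / i = 40100 · 14.284097 = 572,792.2781

£572,792.28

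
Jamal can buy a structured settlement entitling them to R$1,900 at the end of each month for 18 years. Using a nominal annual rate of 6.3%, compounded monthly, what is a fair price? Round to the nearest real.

i = 0.063/12 = 0.00525 per month; n = 18·12 = 216.
Annuity factor a(216|0.00525) = 129.009613; PV = 1900 × 129.009613 = 245,118.2643

R$245,118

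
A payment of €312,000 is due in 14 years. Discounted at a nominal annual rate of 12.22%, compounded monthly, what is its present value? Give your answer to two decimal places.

Periodic rate i = 0.1222/12 = 0.0101833; n = 14 × 12 = 168 periods.
Discount factor = (1+0.0101833)^(−168) = 0.182292; PV = 312,000 × 0.182292 = 56,874.9684

€56,874.97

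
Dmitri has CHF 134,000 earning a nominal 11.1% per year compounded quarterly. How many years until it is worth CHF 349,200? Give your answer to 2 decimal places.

8.75 years

Periodic rate i = 0.111/4 = 0.02775.
n = ln(349200/134000) / ln(1+0.02775) = ln(2.60597) / 0.027372 = 34.9922 quarters
= 34.9922/4 years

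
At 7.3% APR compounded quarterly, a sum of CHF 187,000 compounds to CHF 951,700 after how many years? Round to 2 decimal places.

Periodic rate i = 0.073/4 = 0.01825.
(1+i)^n = 951700/187000 = 5.08930, so n = ln 5.08930 / ln 1.01825 = 89.9695 quarters
= 89.9695/4 years

22.49 years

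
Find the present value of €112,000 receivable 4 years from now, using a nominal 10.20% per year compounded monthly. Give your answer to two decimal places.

€74,606.16

i = 0.102/12 = 0.0085 per month; n = 4·12 = 48.
PV = 112,000 / (1 + 0.0085)^48 = 112,000 / 1.501216 = 74,606.1622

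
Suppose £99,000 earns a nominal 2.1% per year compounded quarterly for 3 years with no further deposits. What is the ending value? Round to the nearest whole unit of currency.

i = 0.021/4 = 0.00525 per quarter; n = 3·4 = 12.
FV = 99,000 × (1 + 0.00525)^12 = 105,420.2826

£105,420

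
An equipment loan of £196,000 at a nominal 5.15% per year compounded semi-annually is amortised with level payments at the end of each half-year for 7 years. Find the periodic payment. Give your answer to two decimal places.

i = 0.0515/2 = 0.02575 per half-year; n = 7·2 = 14.
PMT = 196000 / ( [1 − (1+0.02575)^(−14)] / 0.02575 ) = 196000 / 11.630410 = 16,852.3721

£16,852.37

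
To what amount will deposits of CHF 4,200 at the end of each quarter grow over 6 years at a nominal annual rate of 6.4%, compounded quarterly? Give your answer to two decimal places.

i = 0.064/4 = 0.016 per quarter; n = 6·4 = 24.
FV = 4200 × [(1+0.016)^24 − 1] / 0.016 = 4200 × 28.980601 = 121,718.5233

CHF 121,718.52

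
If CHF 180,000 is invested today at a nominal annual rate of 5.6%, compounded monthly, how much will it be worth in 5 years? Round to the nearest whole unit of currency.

CHF 238,008

i = 0.056/12 = 0.00466667 per month; n = 5·12 = 60.
FV = PV·(1+i)^n = 180,000 × 1.322268 = 238,008.2991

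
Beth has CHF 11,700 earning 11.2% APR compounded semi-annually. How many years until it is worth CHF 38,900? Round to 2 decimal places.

Periodic rate i = 0.112/2 = 0.056.
n = ln(38900/11700) / ln(1+0.056) = ln(3.32479) / 0.054488 = 22.0489 half-years
= 22.0489/2 years

11.02 years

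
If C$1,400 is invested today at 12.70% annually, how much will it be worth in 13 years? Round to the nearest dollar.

1,400 × (1+0.127)^13 = 1,400 × 4.731631 = 6,624.2840

C$6,624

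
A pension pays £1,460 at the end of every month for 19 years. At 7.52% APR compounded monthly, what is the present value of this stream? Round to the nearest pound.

£176,908

Periodic rate i = 0.0752/12 = 0.00626667; n = 19 × 12 = 228 periods.
PV = 1460 × [1 − (1+0.00626667)^(−228)] / 0.00626667 = 1460 × 121.170185 = 176,908.4703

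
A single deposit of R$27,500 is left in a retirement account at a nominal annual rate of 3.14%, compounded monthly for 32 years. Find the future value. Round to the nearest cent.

With 12 periods per year: i = 0.00261667, n = 384.
FV = 27,500 × (1 + 0.00261667)^384 = 75,013.9188

R$75,013.92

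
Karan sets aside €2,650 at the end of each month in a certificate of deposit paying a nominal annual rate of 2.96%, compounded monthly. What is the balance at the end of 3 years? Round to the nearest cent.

i = 0.0296/12 = 0.00246667 per month; n = 3·12 = 36.
Accumulation factor s(36|0.00246667) = 37.598341; FV = 2650 × 37.598341 = 99,635.6040

€99,635.60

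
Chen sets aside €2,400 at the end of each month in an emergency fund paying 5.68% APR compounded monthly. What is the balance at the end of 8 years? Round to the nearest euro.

€290,809

With 12 periods per year: i = 0.00473333, n = 96.
Accumulation factor s(96|0.00473333) = 121.170459; FV = 2400 × 121.170459 = 290,809.1018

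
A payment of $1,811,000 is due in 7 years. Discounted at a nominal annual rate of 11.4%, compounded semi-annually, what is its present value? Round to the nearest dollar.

i = 0.114/2 = 0.057 per half-year; n = 7·2 = 14.
PV = FV·(1+i)^(−n) = 1,811,000 × 0.460204 = 833,429.0382

$833,429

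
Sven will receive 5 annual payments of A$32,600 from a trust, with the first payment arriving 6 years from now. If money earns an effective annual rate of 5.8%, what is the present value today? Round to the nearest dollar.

A$104,155

PV at t=5 (ordinary 5-year annuity): 32600 × a(5|0.058) = 32600 × 4.235382 = 138,073.4453
Discount back 5 years: 138,073.4453 × (1+0.058)^(−5) = 138,073.4453 × 0.754348 = 104,155.4077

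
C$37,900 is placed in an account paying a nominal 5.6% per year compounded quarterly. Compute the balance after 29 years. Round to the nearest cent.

i = 0.056/4 = 0.014 per quarter; n = 29·4 = 116.
37,900 × (1+0.014)^116 = 37,900 × 5.016523 = 190,126.2094

C$190,126.21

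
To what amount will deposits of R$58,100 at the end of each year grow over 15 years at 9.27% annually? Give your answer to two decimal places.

R$1,742,495.15

Accumulation factor s(15|0.0927) = 29.991311; FV = 58100 × 29.991311 = 1,742,495.1519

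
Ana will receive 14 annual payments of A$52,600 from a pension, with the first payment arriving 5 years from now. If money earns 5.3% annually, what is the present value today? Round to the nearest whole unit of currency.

PV at t=4 (ordinary 14-year annuity): 52600 × a(14|0.053) = 52600 × 9.711479 = 510,823.7758
PV₀ = 510,823.7758 / (1+0.053)^4 = 510,823.7758 / 1.229457 = 415,487.1705

A$415,487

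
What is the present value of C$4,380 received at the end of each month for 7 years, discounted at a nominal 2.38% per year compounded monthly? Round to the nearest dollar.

C$338,597

With 12 periods per year: i = 0.00198333, n = 84.
PV = PMT · [1 − (1+i)^(−n)] / i = 4380 · 77.305289 = 338,597.1653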